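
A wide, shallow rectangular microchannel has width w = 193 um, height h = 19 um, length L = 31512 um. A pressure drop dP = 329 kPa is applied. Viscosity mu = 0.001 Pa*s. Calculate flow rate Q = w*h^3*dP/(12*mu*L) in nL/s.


Step 1: Convert all dimensions to SI (meters).
w = 193e-6 m, h = 19e-6 m, L = 31512e-6 m, dP = 329e3 Pa
Step 2: Q = w * h^3 * dP / (12 * mu * L)
Q = 193e-6 * (19e-6)^3 * 329e3 / (12 * 0.001 * 31512e-6) = 1.15174622e-09 m^3/s
Step 3: Convert Q from m^3/s to nL/s (1 m^3 = 1e12 nL, so multiply by 1e12).
Q = 1151.746 nL/s


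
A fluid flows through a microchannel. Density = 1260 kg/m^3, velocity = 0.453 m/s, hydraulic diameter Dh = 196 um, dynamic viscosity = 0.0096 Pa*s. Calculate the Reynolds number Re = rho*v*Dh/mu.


Step 1: Convert Dh to meters: Dh = 196e-6 m
Step 2: Re = rho * v * Dh / mu
Re = 1260 * 0.453 * 196e-6 / 0.0096
Re = 11.653


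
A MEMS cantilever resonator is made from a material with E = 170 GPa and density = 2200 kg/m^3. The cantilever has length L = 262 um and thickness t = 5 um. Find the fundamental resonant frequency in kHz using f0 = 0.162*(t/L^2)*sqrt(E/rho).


Step 1: Convert units to SI.
t_SI = 5e-6 m, L_SI = 262e-6 m
Step 2: Calculate sqrt(E/rho).
sqrt(170e9 / 2200) = 8790.49 m/s
Step 3: Compute f0.
f0 = 0.162 * 5e-6 / (262e-6)^2 * 8790.49 = 103727.9 Hz = 103.73 kHz


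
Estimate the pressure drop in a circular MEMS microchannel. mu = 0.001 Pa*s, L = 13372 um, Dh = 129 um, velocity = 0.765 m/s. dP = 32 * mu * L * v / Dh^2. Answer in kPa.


Step 1: Convert to SI: L = 13372e-6 m, Dh = 129e-6 m
Step 2: dP = 32 * 0.001 * 13372e-6 * 0.765 / (129e-6)^2
Step 3: dP = 19671.09 Pa
Step 4: Convert to kPa: dP = 19.67 kPa


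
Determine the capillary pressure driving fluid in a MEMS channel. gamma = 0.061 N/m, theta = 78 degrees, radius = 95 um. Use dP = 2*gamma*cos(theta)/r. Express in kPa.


Step 1: cos(78 deg) = 0.2079
Step 2: Convert r to m: r = 95e-6 m
Step 3: dP = 2 * 0.061 * 0.2079 / 95e-6 = 267.0 Pa
Step 4: Convert Pa to kPa (divide by 1000).
dP = 0.27 kPa


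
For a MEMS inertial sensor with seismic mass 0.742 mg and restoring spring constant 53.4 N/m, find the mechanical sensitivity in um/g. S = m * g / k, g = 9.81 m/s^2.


Step 1: Convert mass: m = 0.742 mg = 7.42e-07 kg
Step 2: S = m * g / k = 7.42e-07 * 9.81 / 53.4
Step 3: S = 1.36e-07 m/g
Step 4: Convert to um/g: S = 0.136 um/g


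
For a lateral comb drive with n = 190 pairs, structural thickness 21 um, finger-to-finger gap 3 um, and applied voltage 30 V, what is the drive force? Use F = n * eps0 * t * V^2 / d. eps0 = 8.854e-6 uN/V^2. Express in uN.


Step 1: Parameters: n=190, eps0=8.854e-6 uN/V^2, t=21 um, V=30 V, d=3 um
Step 2: V^2 = 900
Step 3: F = 190 * 8.854e-6 * 21 * 900 / 3
F = 10.598 uN


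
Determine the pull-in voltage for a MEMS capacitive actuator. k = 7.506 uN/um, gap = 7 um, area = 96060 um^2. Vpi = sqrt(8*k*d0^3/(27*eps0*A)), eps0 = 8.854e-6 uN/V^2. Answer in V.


Step 1: Compute numerator: 8 * k * d0^3 = 8 * 7.506 * 7^3 = 20596.464
Step 2: Compute denominator: 27 * eps0 * A = 27 * 8.854e-6 * 96060 = 22.963911
Step 3: Vpi = sqrt(20596.464 / 22.963911)
Vpi = 29.95 V


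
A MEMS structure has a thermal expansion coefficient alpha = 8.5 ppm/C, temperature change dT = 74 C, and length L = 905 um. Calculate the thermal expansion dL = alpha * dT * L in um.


Step 1: Convert CTE: alpha = 8.5 ppm/C = 8.5e-6 /C
Step 2: dL = 8.5e-6 * 74 * 905
dL = 0.5692 um


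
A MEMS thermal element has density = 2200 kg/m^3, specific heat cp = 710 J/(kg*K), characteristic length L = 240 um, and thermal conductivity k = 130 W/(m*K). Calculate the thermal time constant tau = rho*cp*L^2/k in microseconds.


Step 1: Convert L to m: L = 240e-6 m
Step 2: L^2 = (240e-6)^2 = 5.76e-08 m^2
Step 3: tau = 2200 * 710 * 5.76e-08 / 130 = 6.9208615e-04 s
Step 4: Convert to microseconds (multiply by 1e6).
tau = 692.086 us


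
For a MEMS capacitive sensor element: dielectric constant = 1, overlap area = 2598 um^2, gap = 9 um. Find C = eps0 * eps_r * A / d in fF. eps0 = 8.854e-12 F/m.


Step 1: Convert area to m^2: A = 2598e-12 m^2
Step 2: Convert gap to m: d = 9e-6 m
Step 3: C = eps0 * eps_r * A / d
C = 8.854e-12 * 1 * 2598e-12 / 9e-6
Step 4: Convert to fF (multiply by 1e15).
C = 2.56 fF


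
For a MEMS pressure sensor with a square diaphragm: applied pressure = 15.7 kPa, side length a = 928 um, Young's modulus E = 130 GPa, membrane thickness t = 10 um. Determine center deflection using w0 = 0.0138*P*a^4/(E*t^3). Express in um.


Step 1: Convert pressure to compatible units (E is in GPa, so P in GPa).
P = 15.7 kPa = 15.7e-6 GPa
Step 2: Compute numerator: 0.0138 * P * a^4.
a^4 = 928^4 = 741637881856
numerator = 0.0138 * 15.7e-6 * 741637881856 = 1.60683e+05
Step 3: Compute denominator: E * t^3 = 130 * 10^3 = 130000
Step 4: w0 = numerator / denominator = 1.60683e+05 / 130000 = 1.236 um


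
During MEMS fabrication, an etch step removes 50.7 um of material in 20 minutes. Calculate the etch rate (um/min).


Step 1: Etch rate = depth / time
Step 2: rate = 50.7 / 20
rate = 2.535 um/min


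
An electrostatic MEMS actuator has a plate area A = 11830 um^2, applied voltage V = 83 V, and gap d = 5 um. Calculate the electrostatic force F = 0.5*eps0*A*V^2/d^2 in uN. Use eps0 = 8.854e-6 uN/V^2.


Step 1: Identify parameters.
eps0 = 8.854e-6 uN/V^2, A = 11830 um^2, V = 83 V, d = 5 um
Step 2: Compute V^2 = 83^2 = 6889
Step 3: Compute d^2 = 5^2 = 25
Step 4: F = 0.5 * 8.854e-6 * 11830 * 6889 / 25
F = 14.431 uN


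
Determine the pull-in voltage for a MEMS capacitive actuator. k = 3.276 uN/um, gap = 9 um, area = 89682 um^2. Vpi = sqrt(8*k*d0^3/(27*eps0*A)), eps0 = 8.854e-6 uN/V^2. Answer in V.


Step 1: Compute numerator: 8 * k * d0^3 = 8 * 3.276 * 9^3 = 19105.632
Step 2: Compute denominator: 27 * eps0 * A = 27 * 8.854e-6 * 89682 = 21.4392
Step 3: Vpi = sqrt(19105.632 / 21.4392)
Vpi = 29.85 V


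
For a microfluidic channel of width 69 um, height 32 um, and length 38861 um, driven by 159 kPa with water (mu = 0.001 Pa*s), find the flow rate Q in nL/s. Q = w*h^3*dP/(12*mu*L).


Step 1: Convert all dimensions to SI (meters).
w = 69e-6 m, h = 32e-6 m, L = 38861e-6 m, dP = 159e3 Pa
Step 2: Q = w * h^3 * dP / (12 * mu * L)
Q = 69e-6 * (32e-6)^3 * 159e3 / (12 * 0.001 * 38861e-6) = 7.7090512e-10 m^3/s
Step 3: Convert Q from m^3/s to nL/s (1 m^3 = 1e12 nL, so multiply by 1e12).
Q = 770.905 nL/s


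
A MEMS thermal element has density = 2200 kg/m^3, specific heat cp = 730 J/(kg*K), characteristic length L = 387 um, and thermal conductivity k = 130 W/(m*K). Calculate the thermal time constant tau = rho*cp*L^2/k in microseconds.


Step 1: Convert L to m: L = 387e-6 m
Step 2: L^2 = (387e-6)^2 = 1.49769e-07 m^2
Step 3: tau = 2200 * 730 * 1.49769e-07 / 130 = 1.85022318e-03 s
Step 4: Convert to microseconds (multiply by 1e6).
tau = 1850.223 us


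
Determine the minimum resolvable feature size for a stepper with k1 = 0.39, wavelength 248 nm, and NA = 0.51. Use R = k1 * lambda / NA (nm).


Step 1: Identify values: k1 = 0.39, lambda = 248 nm, NA = 0.51
Step 2: R = k1 * lambda / NA
R = 0.39 * 248 / 0.51
R = 189.6 nm


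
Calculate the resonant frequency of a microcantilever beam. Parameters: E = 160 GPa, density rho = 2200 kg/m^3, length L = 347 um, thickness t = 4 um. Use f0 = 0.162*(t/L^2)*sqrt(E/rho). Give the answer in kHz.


Step 1: Convert units to SI.
t_SI = 4e-6 m, L_SI = 347e-6 m
Step 2: Calculate sqrt(E/rho).
sqrt(160e9 / 2200) = 8528.03 m/s
Step 3: Compute f0.
f0 = 0.162 * 4e-6 / (347e-6)^2 * 8528.03 = 45894.9 Hz = 45.89 kHz


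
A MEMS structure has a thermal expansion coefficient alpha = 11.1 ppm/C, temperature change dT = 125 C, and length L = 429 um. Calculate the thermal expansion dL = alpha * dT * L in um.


Step 1: Convert CTE: alpha = 11.1 ppm/C = 11.1e-6 /C
Step 2: dL = 11.1e-6 * 125 * 429
dL = 0.5952 um


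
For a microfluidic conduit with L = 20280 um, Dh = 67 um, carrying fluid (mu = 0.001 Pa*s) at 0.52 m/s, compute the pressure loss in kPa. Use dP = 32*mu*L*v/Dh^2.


Step 1: Convert to SI: L = 20280e-6 m, Dh = 67e-6 m
Step 2: dP = 32 * 0.001 * 20280e-6 * 0.52 / (67e-6)^2
Step 3: dP = 75174.69 Pa
Step 4: Convert to kPa: dP = 75.17 kPa


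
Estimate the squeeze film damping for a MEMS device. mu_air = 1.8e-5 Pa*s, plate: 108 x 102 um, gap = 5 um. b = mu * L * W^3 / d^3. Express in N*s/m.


Step 1: Convert to SI.
L = 108e-6 m, W = 102e-6 m, d = 5e-6 m
Step 2: W^3 = (102e-6)^3 = 1.06e-12 m^3
Step 3: d^3 = (5e-6)^3 = 1.25e-16 m^3
Step 4: b = 1.8e-5 * 108e-6 * 1.06e-12 / 1.25e-16
b = 1.65e-05 N*s/m


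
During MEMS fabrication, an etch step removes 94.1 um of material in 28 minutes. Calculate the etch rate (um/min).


Step 1: Etch rate = depth / time
Step 2: rate = 94.1 / 28
rate = 3.361 um/min


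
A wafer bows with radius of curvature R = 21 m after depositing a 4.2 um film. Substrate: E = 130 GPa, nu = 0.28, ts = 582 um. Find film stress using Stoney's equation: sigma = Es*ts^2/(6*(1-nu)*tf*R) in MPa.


Step 1: Compute numerator: Es * ts^2 = 130 * 582^2 = 44034120 (GPa*um^2)
Step 2: Compute denominator (R in um): 6*(1-nu)*tf*R = 6*0.72*4.2*21e6 = 381024000.0 (um^2)
Step 3: sigma (GPa) = 44034120 / 381024000.0 = 1.15568e-01 GPa
Step 4: Convert to MPa (x1000): sigma = 115.6 MPa


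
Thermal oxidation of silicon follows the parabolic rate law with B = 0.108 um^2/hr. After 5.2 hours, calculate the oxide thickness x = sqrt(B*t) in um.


Step 1: Compute B*t = 0.108 * 5.2 = 0.5616
Step 2: x = sqrt(0.5616)
x = 0.749 um


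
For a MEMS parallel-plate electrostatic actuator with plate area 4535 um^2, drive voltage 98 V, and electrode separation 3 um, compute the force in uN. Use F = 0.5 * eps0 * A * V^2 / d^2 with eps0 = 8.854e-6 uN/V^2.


Step 1: Identify parameters.
eps0 = 8.854e-6 uN/V^2, A = 4535 um^2, V = 98 V, d = 3 um
Step 2: Compute V^2 = 98^2 = 9604
Step 3: Compute d^2 = 3^2 = 9
Step 4: F = 0.5 * 8.854e-6 * 4535 * 9604 / 9
F = 21.424 uN


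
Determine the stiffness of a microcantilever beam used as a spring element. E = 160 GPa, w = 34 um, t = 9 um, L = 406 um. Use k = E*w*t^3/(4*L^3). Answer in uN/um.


Step 1: Convert E to consistent units (1 GPa = 1000 uN/um^2).
E = 160 GPa = 160000 uN/um^2
Step 2: Compute t^3 = 9^3 = 729
Step 3: Compute L^3 = 406^3 = 66923416
Step 4: k = 160000 * 34 * 729 / (4 * 66923416)
k = 14.8145 uN/um


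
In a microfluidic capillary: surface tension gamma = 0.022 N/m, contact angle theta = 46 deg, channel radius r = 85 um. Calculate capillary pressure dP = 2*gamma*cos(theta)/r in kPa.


Step 1: cos(46 deg) = 0.6947
Step 2: Convert r to m: r = 85e-6 m
Step 3: dP = 2 * 0.022 * 0.6947 / 85e-6 = 359.6 Pa
Step 4: Convert Pa to kPa (divide by 1000).
dP = 0.36 kPa


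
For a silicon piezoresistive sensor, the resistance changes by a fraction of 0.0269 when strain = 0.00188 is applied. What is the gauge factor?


Step 1: Identify values.
dR/R = 0.0269, strain = 0.00188
Step 2: GF = (dR/R) / strain = 0.0269 / 0.00188
GF = 14.3


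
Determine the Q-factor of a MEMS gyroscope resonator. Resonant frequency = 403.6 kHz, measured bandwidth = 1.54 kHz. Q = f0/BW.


Step 1: Q = f0 / bandwidth
Step 2: Q = 403.6 / 1.54
Q = 262.1


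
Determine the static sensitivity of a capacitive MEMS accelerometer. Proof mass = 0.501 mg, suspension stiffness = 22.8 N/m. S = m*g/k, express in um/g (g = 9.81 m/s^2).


Step 1: Convert mass: m = 0.501 mg = 5.01e-07 kg
Step 2: S = m * g / k = 5.01e-07 * 9.81 / 22.8
Step 3: S = 2.16e-07 m/g
Step 4: Convert to um/g: S = 0.216 um/g


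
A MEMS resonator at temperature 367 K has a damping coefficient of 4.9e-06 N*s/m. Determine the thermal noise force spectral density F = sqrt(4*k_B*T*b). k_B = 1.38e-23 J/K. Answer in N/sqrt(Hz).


Step 1: Compute 4 * k_B * T * b
= 4 * 1.38e-23 * 367 * 4.9e-06
= 9.9266e-26 N^2/Hz
Step 2: F_noise = sqrt(9.9266e-26)
F_noise = 3.15e-13 N/sqrt(Hz)


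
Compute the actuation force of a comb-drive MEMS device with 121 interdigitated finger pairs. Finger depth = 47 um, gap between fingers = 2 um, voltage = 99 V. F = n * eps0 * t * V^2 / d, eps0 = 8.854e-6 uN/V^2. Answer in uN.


Step 1: Parameters: n=121, eps0=8.854e-6 uN/V^2, t=47 um, V=99 V, d=2 um
Step 2: V^2 = 9801
Step 3: F = 121 * 8.854e-6 * 47 * 9801 / 2
F = 246.753 uN


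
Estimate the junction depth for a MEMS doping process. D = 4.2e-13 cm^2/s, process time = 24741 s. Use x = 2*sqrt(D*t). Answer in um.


Step 1: Compute D*t = 4.2e-13 * 24741 = 1.039122e-08 cm^2
Step 2: sqrt(D*t) = 1.01937e-04 cm
Step 3: x = 2 * 1.01937e-04 cm = 2.03874e-04 cm
Step 4: Convert to um (1 cm = 1e4 um): x = 2.039 um


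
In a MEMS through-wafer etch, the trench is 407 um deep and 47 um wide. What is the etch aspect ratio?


Step 1: AR = depth / width
Step 2: AR = 407 / 47
AR = 8.7


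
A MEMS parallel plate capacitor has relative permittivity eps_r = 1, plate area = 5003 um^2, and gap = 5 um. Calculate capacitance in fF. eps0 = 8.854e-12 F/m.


Step 1: Convert area to m^2: A = 5003e-12 m^2
Step 2: Convert gap to m: d = 5e-6 m
Step 3: C = eps0 * eps_r * A / d
C = 8.854e-12 * 1 * 5003e-12 / 5e-6
Step 4: Convert to fF (multiply by 1e15).
C = 8.86 fF


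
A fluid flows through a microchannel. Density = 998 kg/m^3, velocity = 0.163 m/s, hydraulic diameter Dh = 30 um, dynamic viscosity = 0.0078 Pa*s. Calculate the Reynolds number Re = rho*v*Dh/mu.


Step 1: Convert Dh to meters: Dh = 30e-6 m
Step 2: Re = rho * v * Dh / mu
Re = 998 * 0.163 * 30e-6 / 0.0078
Re = 0.626


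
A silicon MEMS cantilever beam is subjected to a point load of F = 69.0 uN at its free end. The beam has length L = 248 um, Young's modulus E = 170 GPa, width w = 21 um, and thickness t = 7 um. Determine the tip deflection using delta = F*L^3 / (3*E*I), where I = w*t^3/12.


Step 1: Calculate the second moment of area.
I = w * t^3 / 12 = 21 * 7^3 / 12 = 600.25 um^4
Step 2: Convert E to consistent units (1 GPa = 1000 uN/um^2).
E = 170 GPa = 170000 uN/um^2
Step 3: Calculate tip deflection.
delta = F * L^3 / (3 * E * I)
delta = 69.0 * 248^3 / (3 * 170000 * 600.25)
delta = 3.438 um


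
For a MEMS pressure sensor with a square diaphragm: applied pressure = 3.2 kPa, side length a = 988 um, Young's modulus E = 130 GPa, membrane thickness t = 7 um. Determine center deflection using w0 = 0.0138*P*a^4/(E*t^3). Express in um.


Step 1: Convert pressure to compatible units (E is in GPa, so P in GPa).
P = 3.2 kPa = 3.2e-6 GPa
Step 2: Compute numerator: 0.0138 * P * a^4.
a^4 = 988^4 = 952857108736
numerator = 0.0138 * 3.2e-6 * 952857108736 = 4.20782e+04
Step 3: Compute denominator: E * t^3 = 130 * 7^3 = 44590
Step 4: w0 = numerator / denominator = 4.20782e+04 / 44590 = 0.9437 um


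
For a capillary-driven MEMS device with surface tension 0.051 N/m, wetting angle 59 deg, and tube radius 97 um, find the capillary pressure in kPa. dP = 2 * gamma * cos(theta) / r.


Step 1: cos(59 deg) = 0.515
Step 2: Convert r to m: r = 97e-6 m
Step 3: dP = 2 * 0.051 * 0.515 / 97e-6 = 541.5 Pa
Step 4: Convert Pa to kPa (divide by 1000).
dP = 0.54 kPa


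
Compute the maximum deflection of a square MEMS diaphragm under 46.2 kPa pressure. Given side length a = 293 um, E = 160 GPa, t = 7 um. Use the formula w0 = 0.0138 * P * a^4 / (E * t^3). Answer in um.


Step 1: Convert pressure to compatible units (E is in GPa, so P in GPa).
P = 46.2 kPa = 46.2e-6 GPa
Step 2: Compute numerator: 0.0138 * P * a^4.
a^4 = 293^4 = 7370050801
numerator = 0.0138 * 46.2e-6 * 7370050801 = 4.6988e+03
Step 3: Compute denominator: E * t^3 = 160 * 7^3 = 54880
Step 4: w0 = numerator / denominator = 4.6988e+03 / 54880 = 0.0856 um


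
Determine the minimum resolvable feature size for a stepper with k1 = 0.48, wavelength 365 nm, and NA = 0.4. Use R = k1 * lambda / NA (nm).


Step 1: Identify values: k1 = 0.48, lambda = 365 nm, NA = 0.4
Step 2: R = k1 * lambda / NA
R = 0.48 * 365 / 0.4
R = 438.0 nm


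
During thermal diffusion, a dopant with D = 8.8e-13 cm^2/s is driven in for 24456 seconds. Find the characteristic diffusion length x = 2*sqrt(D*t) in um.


Step 1: Compute D*t = 8.8e-13 * 24456 = 2.152128e-08 cm^2
Step 2: sqrt(D*t) = 1.46701e-04 cm
Step 3: x = 2 * 1.46701e-04 cm = 2.93402e-04 cm
Step 4: Convert to um (1 cm = 1e4 um): x = 2.934 um


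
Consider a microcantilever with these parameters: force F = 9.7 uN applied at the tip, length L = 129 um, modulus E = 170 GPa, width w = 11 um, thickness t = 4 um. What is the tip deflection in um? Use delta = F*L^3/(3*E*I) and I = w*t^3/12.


Step 1: Calculate the second moment of area.
I = w * t^3 / 12 = 11 * 4^3 / 12 = 58.6667 um^4
Step 2: Convert E to consistent units (1 GPa = 1000 uN/um^2).
E = 170 GPa = 170000 uN/um^2
Step 3: Calculate tip deflection.
delta = F * L^3 / (3 * E * I)
delta = 9.7 * 129^3 / (3 * 170000 * 58.6667)
delta = 0.696 um


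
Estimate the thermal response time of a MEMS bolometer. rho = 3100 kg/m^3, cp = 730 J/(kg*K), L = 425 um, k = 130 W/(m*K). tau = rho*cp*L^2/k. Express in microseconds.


Step 1: Convert L to m: L = 425e-6 m
Step 2: L^2 = (425e-6)^2 = 1.80625e-07 m^2
Step 3: tau = 3100 * 730 * 1.80625e-07 / 130 = 3.14426442e-03 s
Step 4: Convert to microseconds (multiply by 1e6).
tau = 3144.264 us


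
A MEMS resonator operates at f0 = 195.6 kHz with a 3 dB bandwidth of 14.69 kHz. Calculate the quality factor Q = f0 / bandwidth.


Step 1: Q = f0 / bandwidth
Step 2: Q = 195.6 / 14.69
Q = 13.3


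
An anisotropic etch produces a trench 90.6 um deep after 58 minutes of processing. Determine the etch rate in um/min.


Step 1: Etch rate = depth / time
Step 2: rate = 90.6 / 58
rate = 1.562 um/min


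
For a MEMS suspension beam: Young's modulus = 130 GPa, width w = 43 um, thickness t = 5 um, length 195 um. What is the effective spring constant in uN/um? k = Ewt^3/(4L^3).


Step 1: Convert E to consistent units (1 GPa = 1000 uN/um^2).
E = 130 GPa = 130000 uN/um^2
Step 2: Compute t^3 = 5^3 = 125
Step 3: Compute L^3 = 195^3 = 7414875
Step 4: k = 130000 * 43 * 125 / (4 * 7414875)
k = 23.5591 uN/um


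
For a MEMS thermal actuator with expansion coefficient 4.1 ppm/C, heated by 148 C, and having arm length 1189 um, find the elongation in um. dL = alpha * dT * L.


Step 1: Convert CTE: alpha = 4.1 ppm/C = 4.1e-6 /C
Step 2: dL = 4.1e-6 * 148 * 1189
dL = 0.7215 um


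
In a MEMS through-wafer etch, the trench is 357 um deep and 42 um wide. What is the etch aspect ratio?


Step 1: AR = depth / width
Step 2: AR = 357 / 42
AR = 8.5


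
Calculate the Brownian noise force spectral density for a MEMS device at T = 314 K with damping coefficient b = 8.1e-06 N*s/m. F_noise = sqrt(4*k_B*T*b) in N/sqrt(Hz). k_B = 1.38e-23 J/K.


Step 1: Compute 4 * k_B * T * b
= 4 * 1.38e-23 * 314 * 8.1e-06
= 1.4040e-25 N^2/Hz
Step 2: F_noise = sqrt(1.4040e-25)
F_noise = 3.75e-13 N/sqrt(Hz)


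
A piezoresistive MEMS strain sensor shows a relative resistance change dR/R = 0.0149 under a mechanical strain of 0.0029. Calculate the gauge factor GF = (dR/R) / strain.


Step 1: Identify values.
dR/R = 0.0149, strain = 0.0029
Step 2: GF = (dR/R) / strain = 0.0149 / 0.0029
GF = 5.1


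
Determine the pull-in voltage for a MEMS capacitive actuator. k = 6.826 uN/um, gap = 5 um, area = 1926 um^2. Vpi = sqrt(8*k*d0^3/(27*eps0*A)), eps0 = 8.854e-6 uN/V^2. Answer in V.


Step 1: Compute numerator: 8 * k * d0^3 = 8 * 6.826 * 5^3 = 6826.0
Step 2: Compute denominator: 27 * eps0 * A = 27 * 8.854e-6 * 1926 = 0.460426
Step 3: Vpi = sqrt(6826.0 / 0.460426)
Vpi = 121.76 V


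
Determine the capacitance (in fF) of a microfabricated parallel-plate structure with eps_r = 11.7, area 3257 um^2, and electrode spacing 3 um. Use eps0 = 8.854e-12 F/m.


Step 1: Convert area to m^2: A = 3257e-12 m^2
Step 2: Convert gap to m: d = 3e-6 m
Step 3: C = eps0 * eps_r * A / d
C = 8.854e-12 * 11.7 * 3257e-12 / 3e-6
Step 4: Convert to fF (multiply by 1e15).
C = 112.47 fF


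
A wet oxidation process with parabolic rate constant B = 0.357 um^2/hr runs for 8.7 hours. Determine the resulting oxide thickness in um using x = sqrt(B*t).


Step 1: Compute B*t = 0.357 * 8.7 = 3.1059
Step 2: x = sqrt(3.1059)
x = 1.762 um


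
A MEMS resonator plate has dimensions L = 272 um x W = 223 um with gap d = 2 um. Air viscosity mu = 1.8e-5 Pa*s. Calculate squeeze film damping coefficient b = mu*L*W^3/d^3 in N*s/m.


Step 1: Convert to SI.
L = 272e-6 m, W = 223e-6 m, d = 2e-6 m
Step 2: W^3 = (223e-6)^3 = 1.11e-11 m^3
Step 3: d^3 = (2e-6)^3 = 8.00e-18 m^3
Step 4: b = 1.8e-5 * 272e-6 * 1.11e-11 / 8.00e-18
b = 6.79e-03 N*s/m


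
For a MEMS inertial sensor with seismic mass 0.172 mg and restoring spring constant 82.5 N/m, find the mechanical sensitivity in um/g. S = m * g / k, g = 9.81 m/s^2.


Step 1: Convert mass: m = 0.172 mg = 1.72e-07 kg
Step 2: S = m * g / k = 1.72e-07 * 9.81 / 82.5
Step 3: S = 2.05e-08 m/g
Step 4: Convert to um/g: S = 0.02 um/g


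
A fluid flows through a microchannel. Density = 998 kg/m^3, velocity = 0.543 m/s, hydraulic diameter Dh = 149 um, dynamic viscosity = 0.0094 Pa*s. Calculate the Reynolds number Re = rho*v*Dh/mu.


Step 1: Convert Dh to meters: Dh = 149e-6 m
Step 2: Re = rho * v * Dh / mu
Re = 998 * 0.543 * 149e-6 / 0.0094
Re = 8.59


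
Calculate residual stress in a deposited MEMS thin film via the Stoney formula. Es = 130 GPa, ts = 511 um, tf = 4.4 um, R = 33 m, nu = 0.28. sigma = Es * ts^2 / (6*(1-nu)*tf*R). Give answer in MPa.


Step 1: Compute numerator: Es * ts^2 = 130 * 511^2 = 33945730 (GPa*um^2)
Step 2: Compute denominator (R in um): 6*(1-nu)*tf*R = 6*0.72*4.4*33e6 = 627264000.0 (um^2)
Step 3: sigma (GPa) = 33945730 / 627264000.0 = 5.4117e-02 GPa
Step 4: Convert to MPa (x1000): sigma = 54.1 MPa


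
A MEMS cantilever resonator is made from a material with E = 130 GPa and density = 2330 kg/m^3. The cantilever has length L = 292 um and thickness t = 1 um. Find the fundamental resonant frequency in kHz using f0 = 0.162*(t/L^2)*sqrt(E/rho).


Step 1: Convert units to SI.
t_SI = 1e-6 m, L_SI = 292e-6 m
Step 2: Calculate sqrt(E/rho).
sqrt(130e9 / 2330) = 7469.54 m/s
Step 3: Compute f0.
f0 = 0.162 * 1e-6 / (292e-6)^2 * 7469.54 = 14192.0 Hz = 14.19 kHz


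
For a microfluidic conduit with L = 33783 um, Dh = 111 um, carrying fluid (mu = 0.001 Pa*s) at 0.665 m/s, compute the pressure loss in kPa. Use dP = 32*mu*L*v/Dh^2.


Step 1: Convert to SI: L = 33783e-6 m, Dh = 111e-6 m
Step 2: dP = 32 * 0.001 * 33783e-6 * 0.665 / (111e-6)^2
Step 3: dP = 58347.72 Pa
Step 4: Convert to kPa: dP = 58.35 kPa


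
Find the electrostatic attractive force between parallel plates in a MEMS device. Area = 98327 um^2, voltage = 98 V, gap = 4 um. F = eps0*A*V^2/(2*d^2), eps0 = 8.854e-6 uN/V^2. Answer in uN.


Step 1: Identify parameters.
eps0 = 8.854e-6 uN/V^2, A = 98327 um^2, V = 98 V, d = 4 um
Step 2: Compute V^2 = 98^2 = 9604
Step 3: Compute d^2 = 4^2 = 16
Step 4: F = 0.5 * 8.854e-6 * 98327 * 9604 / 16
F = 261.285 uN


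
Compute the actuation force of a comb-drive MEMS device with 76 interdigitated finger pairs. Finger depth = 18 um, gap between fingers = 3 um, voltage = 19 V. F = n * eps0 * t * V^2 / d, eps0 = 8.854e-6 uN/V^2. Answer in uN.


Step 1: Parameters: n=76, eps0=8.854e-6 uN/V^2, t=18 um, V=19 V, d=3 um
Step 2: V^2 = 361
Step 3: F = 76 * 8.854e-6 * 18 * 361 / 3
F = 1.458 uN


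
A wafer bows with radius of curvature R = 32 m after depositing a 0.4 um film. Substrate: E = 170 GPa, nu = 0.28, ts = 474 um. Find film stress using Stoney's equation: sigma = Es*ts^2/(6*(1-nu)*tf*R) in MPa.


Step 1: Compute numerator: Es * ts^2 = 170 * 474^2 = 38194920 (GPa*um^2)
Step 2: Compute denominator (R in um): 6*(1-nu)*tf*R = 6*0.72*0.4*32e6 = 55296000.0 (um^2)
Step 3: sigma (GPa) = 38194920 / 55296000.0 = 6.90736e-01 GPa
Step 4: Convert to MPa (x1000): sigma = 690.7 MPa


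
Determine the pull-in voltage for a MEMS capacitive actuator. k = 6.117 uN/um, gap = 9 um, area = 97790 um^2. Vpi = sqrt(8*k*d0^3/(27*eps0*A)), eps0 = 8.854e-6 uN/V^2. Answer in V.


Step 1: Compute numerator: 8 * k * d0^3 = 8 * 6.117 * 9^3 = 35674.344
Step 2: Compute denominator: 27 * eps0 * A = 27 * 8.854e-6 * 97790 = 23.377482
Step 3: Vpi = sqrt(35674.344 / 23.377482)
Vpi = 39.06 V


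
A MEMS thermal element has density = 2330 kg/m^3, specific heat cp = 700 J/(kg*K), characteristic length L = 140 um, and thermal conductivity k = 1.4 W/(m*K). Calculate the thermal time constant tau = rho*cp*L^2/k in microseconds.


Step 1: Convert L to m: L = 140e-6 m
Step 2: L^2 = (140e-6)^2 = 1.96e-08 m^2
Step 3: tau = 2330 * 700 * 1.96e-08 / 1.4 = 2.2834e-02 s
Step 4: Convert to microseconds (multiply by 1e6).
tau = 22834.0 us


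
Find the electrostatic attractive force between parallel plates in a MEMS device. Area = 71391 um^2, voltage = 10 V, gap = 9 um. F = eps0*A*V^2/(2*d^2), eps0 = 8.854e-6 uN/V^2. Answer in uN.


Step 1: Identify parameters.
eps0 = 8.854e-6 uN/V^2, A = 71391 um^2, V = 10 V, d = 9 um
Step 2: Compute V^2 = 10^2 = 100
Step 3: Compute d^2 = 9^2 = 81
Step 4: F = 0.5 * 8.854e-6 * 71391 * 100 / 81
F = 0.39 uN


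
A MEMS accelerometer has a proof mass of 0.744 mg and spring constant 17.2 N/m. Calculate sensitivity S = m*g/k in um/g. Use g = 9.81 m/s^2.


Step 1: Convert mass: m = 0.744 mg = 7.44e-07 kg
Step 2: S = m * g / k = 7.44e-07 * 9.81 / 17.2
Step 3: S = 4.24e-07 m/g
Step 4: Convert to um/g: S = 0.424 um/g


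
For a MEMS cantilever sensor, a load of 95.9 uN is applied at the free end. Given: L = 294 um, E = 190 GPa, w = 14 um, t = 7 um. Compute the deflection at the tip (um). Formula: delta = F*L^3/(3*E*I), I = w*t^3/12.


Step 1: Calculate the second moment of area.
I = w * t^3 / 12 = 14 * 7^3 / 12 = 400.1667 um^4
Step 2: Convert E to consistent units (1 GPa = 1000 uN/um^2).
E = 190 GPa = 190000 uN/um^2
Step 3: Calculate tip deflection.
delta = F * L^3 / (3 * E * I)
delta = 95.9 * 294^3 / (3 * 190000 * 400.1667)
delta = 10.6843 um


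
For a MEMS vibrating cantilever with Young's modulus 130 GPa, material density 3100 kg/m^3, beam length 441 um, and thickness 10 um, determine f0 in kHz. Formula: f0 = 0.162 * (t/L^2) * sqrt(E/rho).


Step 1: Convert units to SI.
t_SI = 10e-6 m, L_SI = 441e-6 m
Step 2: Calculate sqrt(E/rho).
sqrt(130e9 / 3100) = 6475.76 m/s
Step 3: Compute f0.
f0 = 0.162 * 10e-6 / (441e-6)^2 * 6475.76 = 53942.2 Hz = 53.94 kHz


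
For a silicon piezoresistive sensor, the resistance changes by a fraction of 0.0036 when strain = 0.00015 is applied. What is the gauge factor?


Step 1: Identify values.
dR/R = 0.0036, strain = 0.00015
Step 2: GF = (dR/R) / strain = 0.0036 / 0.00015
GF = 24.0


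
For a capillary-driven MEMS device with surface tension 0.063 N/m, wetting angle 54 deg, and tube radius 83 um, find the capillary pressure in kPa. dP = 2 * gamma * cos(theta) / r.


Step 1: cos(54 deg) = 0.5878
Step 2: Convert r to m: r = 83e-6 m
Step 3: dP = 2 * 0.063 * 0.5878 / 83e-6 = 892.3 Pa
Step 4: Convert Pa to kPa (divide by 1000).
dP = 0.89 kPa


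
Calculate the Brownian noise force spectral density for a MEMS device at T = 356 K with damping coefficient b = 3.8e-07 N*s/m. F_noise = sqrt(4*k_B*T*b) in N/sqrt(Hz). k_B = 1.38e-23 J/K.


Step 1: Compute 4 * k_B * T * b
= 4 * 1.38e-23 * 356 * 3.8e-07
= 7.4675e-27 N^2/Hz
Step 2: F_noise = sqrt(7.4675e-27)
F_noise = 8.64e-14 N/sqrt(Hz)


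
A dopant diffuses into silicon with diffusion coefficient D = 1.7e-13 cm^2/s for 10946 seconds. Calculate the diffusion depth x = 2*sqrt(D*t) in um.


Step 1: Compute D*t = 1.7e-13 * 10946 = 1.86082e-09 cm^2
Step 2: sqrt(D*t) = 4.3137e-05 cm
Step 3: x = 2 * 4.3137e-05 cm = 8.6274e-05 cm
Step 4: Convert to um (1 cm = 1e4 um): x = 0.863 um


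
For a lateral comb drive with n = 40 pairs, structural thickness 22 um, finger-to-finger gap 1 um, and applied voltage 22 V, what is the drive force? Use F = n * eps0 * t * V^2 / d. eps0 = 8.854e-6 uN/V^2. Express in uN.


Step 1: Parameters: n=40, eps0=8.854e-6 uN/V^2, t=22 um, V=22 V, d=1 um
Step 2: V^2 = 484
Step 3: F = 40 * 8.854e-6 * 22 * 484 / 1
F = 3.771 uN


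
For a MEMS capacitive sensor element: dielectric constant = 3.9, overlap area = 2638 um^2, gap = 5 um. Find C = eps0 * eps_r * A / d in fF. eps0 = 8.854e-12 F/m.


Step 1: Convert area to m^2: A = 2638e-12 m^2
Step 2: Convert gap to m: d = 5e-6 m
Step 3: C = eps0 * eps_r * A / d
C = 8.854e-12 * 3.9 * 2638e-12 / 5e-6
Step 4: Convert to fF (multiply by 1e15).
C = 18.22 fF


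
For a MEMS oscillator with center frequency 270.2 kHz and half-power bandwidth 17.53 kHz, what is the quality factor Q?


Step 1: Q = f0 / bandwidth
Step 2: Q = 270.2 / 17.53
Q = 15.4


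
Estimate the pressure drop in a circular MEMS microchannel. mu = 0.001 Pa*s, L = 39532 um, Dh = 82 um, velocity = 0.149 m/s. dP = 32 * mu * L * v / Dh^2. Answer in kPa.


Step 1: Convert to SI: L = 39532e-6 m, Dh = 82e-6 m
Step 2: dP = 32 * 0.001 * 39532e-6 * 0.149 / (82e-6)^2
Step 3: dP = 28032.21 Pa
Step 4: Convert to kPa: dP = 28.03 kPa


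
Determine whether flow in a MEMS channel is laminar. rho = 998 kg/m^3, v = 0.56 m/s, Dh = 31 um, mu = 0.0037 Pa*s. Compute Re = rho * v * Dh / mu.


Step 1: Convert Dh to meters: Dh = 31e-6 m
Step 2: Re = rho * v * Dh / mu
Re = 998 * 0.56 * 31e-6 / 0.0037
Re = 4.683
Since Re = 4.683 is below ~2300, the flow is laminar.


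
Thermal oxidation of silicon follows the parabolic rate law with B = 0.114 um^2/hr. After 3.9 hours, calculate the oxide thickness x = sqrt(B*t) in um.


Step 1: Compute B*t = 0.114 * 3.9 = 0.4446
Step 2: x = sqrt(0.4446)
x = 0.667 um


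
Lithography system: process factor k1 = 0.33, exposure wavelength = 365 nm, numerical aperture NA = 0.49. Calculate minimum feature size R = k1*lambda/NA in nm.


Step 1: Identify values: k1 = 0.33, lambda = 365 nm, NA = 0.49
Step 2: R = k1 * lambda / NA
R = 0.33 * 365 / 0.49
R = 245.8 nm


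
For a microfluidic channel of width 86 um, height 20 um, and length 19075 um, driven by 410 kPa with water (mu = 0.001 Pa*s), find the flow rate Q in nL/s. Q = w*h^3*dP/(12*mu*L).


Step 1: Convert all dimensions to SI (meters).
w = 86e-6 m, h = 20e-6 m, L = 19075e-6 m, dP = 410e3 Pa
Step 2: Q = w * h^3 * dP / (12 * mu * L)
Q = 86e-6 * (20e-6)^3 * 410e3 / (12 * 0.001 * 19075e-6) = 1.23232853e-09 m^3/s
Step 3: Convert Q from m^3/s to nL/s (1 m^3 = 1e12 nL, so multiply by 1e12).
Q = 1232.329 nL/s


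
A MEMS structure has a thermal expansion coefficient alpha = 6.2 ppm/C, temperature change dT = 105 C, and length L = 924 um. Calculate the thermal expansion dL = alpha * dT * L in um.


Step 1: Convert CTE: alpha = 6.2 ppm/C = 6.2e-6 /C
Step 2: dL = 6.2e-6 * 105 * 924
dL = 0.6015 um


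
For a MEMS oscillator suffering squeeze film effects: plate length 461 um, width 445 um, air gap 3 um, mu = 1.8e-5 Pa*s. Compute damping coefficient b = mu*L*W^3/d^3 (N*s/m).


Step 1: Convert to SI.
L = 461e-6 m, W = 445e-6 m, d = 3e-6 m
Step 2: W^3 = (445e-6)^3 = 8.81e-11 m^3
Step 3: d^3 = (3e-6)^3 = 2.70e-17 m^3
Step 4: b = 1.8e-5 * 461e-6 * 8.81e-11 / 2.70e-17
b = 2.71e-02 N*s/m


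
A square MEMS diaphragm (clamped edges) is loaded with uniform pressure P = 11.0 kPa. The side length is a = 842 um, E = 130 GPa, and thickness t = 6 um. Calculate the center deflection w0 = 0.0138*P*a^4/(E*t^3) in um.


Step 1: Convert pressure to compatible units (E is in GPa, so P in GPa).
P = 11.0 kPa = 11.0e-6 GPa
Step 2: Compute numerator: 0.0138 * P * a^4.
a^4 = 842^4 = 502629953296
numerator = 0.0138 * 11.0e-6 * 502629953296 = 7.629923e+04
Step 3: Compute denominator: E * t^3 = 130 * 6^3 = 28080
Step 4: w0 = numerator / denominator = 7.629923e+04 / 28080 = 2.7172 um


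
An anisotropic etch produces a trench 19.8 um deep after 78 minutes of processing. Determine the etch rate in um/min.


Step 1: Etch rate = depth / time
Step 2: rate = 19.8 / 78
rate = 0.254 um/min


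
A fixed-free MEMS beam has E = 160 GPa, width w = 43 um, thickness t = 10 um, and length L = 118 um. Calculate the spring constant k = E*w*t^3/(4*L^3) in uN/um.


Step 1: Convert E to consistent units (1 GPa = 1000 uN/um^2).
E = 160 GPa = 160000 uN/um^2
Step 2: Compute t^3 = 10^3 = 1000
Step 3: Compute L^3 = 118^3 = 1643032
Step 4: k = 160000 * 43 * 1000 / (4 * 1643032)
k = 1046.8451 uN/um


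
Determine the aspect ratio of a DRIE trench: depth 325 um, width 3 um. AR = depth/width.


Step 1: AR = depth / width
Step 2: AR = 325 / 3
AR = 108.3


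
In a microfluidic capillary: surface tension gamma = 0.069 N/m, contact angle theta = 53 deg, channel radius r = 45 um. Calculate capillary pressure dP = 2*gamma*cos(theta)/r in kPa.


Step 1: cos(53 deg) = 0.6018
Step 2: Convert r to m: r = 45e-6 m
Step 3: dP = 2 * 0.069 * 0.6018 / 45e-6 = 1845.5 Pa
Step 4: Convert Pa to kPa (divide by 1000).
dP = 1.85 kPa


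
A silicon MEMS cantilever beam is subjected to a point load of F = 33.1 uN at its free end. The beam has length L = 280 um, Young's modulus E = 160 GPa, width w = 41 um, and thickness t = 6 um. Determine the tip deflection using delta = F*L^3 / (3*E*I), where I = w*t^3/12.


Step 1: Calculate the second moment of area.
I = w * t^3 / 12 = 41 * 6^3 / 12 = 738.0 um^4
Step 2: Convert E to consistent units (1 GPa = 1000 uN/um^2).
E = 160 GPa = 160000 uN/um^2
Step 3: Calculate tip deflection.
delta = F * L^3 / (3 * E * I)
delta = 33.1 * 280^3 / (3 * 160000 * 738.0)
delta = 2.0512 um


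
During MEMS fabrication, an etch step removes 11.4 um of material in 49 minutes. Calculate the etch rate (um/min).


Step 1: Etch rate = depth / time
Step 2: rate = 11.4 / 49
rate = 0.233 um/min


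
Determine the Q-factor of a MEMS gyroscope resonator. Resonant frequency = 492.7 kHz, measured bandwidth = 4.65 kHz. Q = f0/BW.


Step 1: Q = f0 / bandwidth
Step 2: Q = 492.7 / 4.65
Q = 106.0


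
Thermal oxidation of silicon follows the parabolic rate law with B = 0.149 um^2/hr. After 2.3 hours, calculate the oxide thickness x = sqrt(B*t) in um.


Step 1: Compute B*t = 0.149 * 2.3 = 0.3427
Step 2: x = sqrt(0.3427)
x = 0.585 um


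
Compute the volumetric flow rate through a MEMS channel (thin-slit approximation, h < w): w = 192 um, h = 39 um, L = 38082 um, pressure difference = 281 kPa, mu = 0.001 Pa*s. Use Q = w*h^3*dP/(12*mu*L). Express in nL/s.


Step 1: Convert all dimensions to SI (meters).
w = 192e-6 m, h = 39e-6 m, L = 38082e-6 m, dP = 281e3 Pa
Step 2: Q = w * h^3 * dP / (12 * mu * L)
Q = 192e-6 * (39e-6)^3 * 281e3 / (12 * 0.001 * 38082e-6) = 7.00326201e-09 m^3/s
Step 3: Convert Q from m^3/s to nL/s (1 m^3 = 1e12 nL, so multiply by 1e12).
Q = 7003.262 nL/s


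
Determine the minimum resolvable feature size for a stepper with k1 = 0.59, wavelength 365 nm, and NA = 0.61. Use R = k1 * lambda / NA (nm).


Step 1: Identify values: k1 = 0.59, lambda = 365 nm, NA = 0.61
Step 2: R = k1 * lambda / NA
R = 0.59 * 365 / 0.61
R = 353.0 nm


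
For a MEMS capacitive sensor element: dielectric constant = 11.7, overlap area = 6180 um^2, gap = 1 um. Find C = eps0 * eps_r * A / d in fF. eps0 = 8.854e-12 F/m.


Step 1: Convert area to m^2: A = 6180e-12 m^2
Step 2: Convert gap to m: d = 1e-6 m
Step 3: C = eps0 * eps_r * A / d
C = 8.854e-12 * 11.7 * 6180e-12 / 1e-6
Step 4: Convert to fF (multiply by 1e15).
C = 640.2 fF


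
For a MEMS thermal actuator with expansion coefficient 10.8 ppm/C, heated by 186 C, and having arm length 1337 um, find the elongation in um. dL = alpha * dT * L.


Step 1: Convert CTE: alpha = 10.8 ppm/C = 10.8e-6 /C
Step 2: dL = 10.8e-6 * 186 * 1337
dL = 2.6858 um


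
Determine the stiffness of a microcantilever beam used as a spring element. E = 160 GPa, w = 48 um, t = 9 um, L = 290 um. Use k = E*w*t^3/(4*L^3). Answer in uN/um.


Step 1: Convert E to consistent units (1 GPa = 1000 uN/um^2).
E = 160 GPa = 160000 uN/um^2
Step 2: Compute t^3 = 9^3 = 729
Step 3: Compute L^3 = 290^3 = 24389000
Step 4: k = 160000 * 48 * 729 / (4 * 24389000)
k = 57.3898 uN/um


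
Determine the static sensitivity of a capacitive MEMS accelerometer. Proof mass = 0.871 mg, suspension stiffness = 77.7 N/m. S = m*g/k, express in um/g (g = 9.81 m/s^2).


Step 1: Convert mass: m = 0.871 mg = 8.71e-07 kg
Step 2: S = m * g / k = 8.71e-07 * 9.81 / 77.7
Step 3: S = 1.10e-07 m/g
Step 4: Convert to um/g: S = 0.11 um/g


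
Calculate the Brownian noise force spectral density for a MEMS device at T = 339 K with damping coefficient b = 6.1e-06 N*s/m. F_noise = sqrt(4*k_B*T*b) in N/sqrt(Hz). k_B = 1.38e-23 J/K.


Step 1: Compute 4 * k_B * T * b
= 4 * 1.38e-23 * 339 * 6.1e-06
= 1.1415e-25 N^2/Hz
Step 2: F_noise = sqrt(1.1415e-25)
F_noise = 3.38e-13 N/sqrt(Hz)


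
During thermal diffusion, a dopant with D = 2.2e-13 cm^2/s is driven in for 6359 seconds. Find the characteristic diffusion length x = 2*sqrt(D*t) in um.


Step 1: Compute D*t = 2.2e-13 * 6359 = 1.39898e-09 cm^2
Step 2: sqrt(D*t) = 3.7403e-05 cm
Step 3: x = 2 * 3.7403e-05 cm = 7.4806e-05 cm
Step 4: Convert to um (1 cm = 1e4 um): x = 0.748 um


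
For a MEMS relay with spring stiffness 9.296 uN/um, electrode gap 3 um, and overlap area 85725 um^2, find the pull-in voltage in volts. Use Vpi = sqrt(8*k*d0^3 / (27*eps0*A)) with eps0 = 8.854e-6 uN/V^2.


Step 1: Compute numerator: 8 * k * d0^3 = 8 * 9.296 * 3^3 = 2007.936
Step 2: Compute denominator: 27 * eps0 * A = 27 * 8.854e-6 * 85725 = 20.493247
Step 3: Vpi = sqrt(2007.936 / 20.493247)
Vpi = 9.9 V


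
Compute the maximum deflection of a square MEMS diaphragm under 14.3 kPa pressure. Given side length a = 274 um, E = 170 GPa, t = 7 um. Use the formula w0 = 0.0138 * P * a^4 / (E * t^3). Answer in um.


Step 1: Convert pressure to compatible units (E is in GPa, so P in GPa).
P = 14.3 kPa = 14.3e-6 GPa
Step 2: Compute numerator: 0.0138 * P * a^4.
a^4 = 274^4 = 5636405776
numerator = 0.0138 * 14.3e-6 * 5636405776 = 1.1123e+03
Step 3: Compute denominator: E * t^3 = 170 * 7^3 = 58310
Step 4: w0 = numerator / denominator = 1.1123e+03 / 58310 = 0.0191 um


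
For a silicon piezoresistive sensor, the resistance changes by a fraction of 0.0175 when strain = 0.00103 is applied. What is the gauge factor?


Step 1: Identify values.
dR/R = 0.0175, strain = 0.00103
Step 2: GF = (dR/R) / strain = 0.0175 / 0.00103
GF = 17.0


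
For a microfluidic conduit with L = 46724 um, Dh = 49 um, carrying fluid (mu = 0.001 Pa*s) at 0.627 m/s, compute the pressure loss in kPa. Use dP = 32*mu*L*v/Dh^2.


Step 1: Convert to SI: L = 46724e-6 m, Dh = 49e-6 m
Step 2: dP = 32 * 0.001 * 46724e-6 * 0.627 / (49e-6)^2
Step 3: dP = 390449.95 Pa
Step 4: Convert to kPa: dP = 390.45 kPa


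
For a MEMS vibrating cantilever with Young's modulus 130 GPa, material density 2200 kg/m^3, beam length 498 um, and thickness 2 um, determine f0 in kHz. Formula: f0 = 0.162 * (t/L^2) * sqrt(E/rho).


Step 1: Convert units to SI.
t_SI = 2e-6 m, L_SI = 498e-6 m
Step 2: Calculate sqrt(E/rho).
sqrt(130e9 / 2200) = 7687.06 m/s
Step 3: Compute f0.
f0 = 0.162 * 2e-6 / (498e-6)^2 * 7687.06 = 10042.6 Hz = 10.04 kHz


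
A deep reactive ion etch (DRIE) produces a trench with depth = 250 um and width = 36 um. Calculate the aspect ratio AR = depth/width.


Step 1: AR = depth / width
Step 2: AR = 250 / 36
AR = 6.9


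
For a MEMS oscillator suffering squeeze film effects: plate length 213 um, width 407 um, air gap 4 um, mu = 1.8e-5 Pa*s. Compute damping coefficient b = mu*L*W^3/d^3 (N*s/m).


Step 1: Convert to SI.
L = 213e-6 m, W = 407e-6 m, d = 4e-6 m
Step 2: W^3 = (407e-6)^3 = 6.74e-11 m^3
Step 3: d^3 = (4e-6)^3 = 6.40e-17 m^3
Step 4: b = 1.8e-5 * 213e-6 * 6.74e-11 / 6.40e-17
b = 4.04e-03 N*s/m


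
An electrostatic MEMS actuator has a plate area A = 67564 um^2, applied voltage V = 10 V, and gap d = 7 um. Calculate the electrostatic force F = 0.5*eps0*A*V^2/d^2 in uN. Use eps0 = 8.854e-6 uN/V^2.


Step 1: Identify parameters.
eps0 = 8.854e-6 uN/V^2, A = 67564 um^2, V = 10 V, d = 7 um
Step 2: Compute V^2 = 10^2 = 100
Step 3: Compute d^2 = 7^2 = 49
Step 4: F = 0.5 * 8.854e-6 * 67564 * 100 / 49
F = 0.61 uN
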